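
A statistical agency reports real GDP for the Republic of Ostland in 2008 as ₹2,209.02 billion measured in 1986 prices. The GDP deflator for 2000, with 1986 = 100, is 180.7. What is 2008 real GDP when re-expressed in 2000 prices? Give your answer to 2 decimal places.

₹3,991.70 billion

Real GDP in 2000 prices = Real GDP in 1986 prices × (P_2000/P_1986) = 2209.02 × 1.807 = 3991.70.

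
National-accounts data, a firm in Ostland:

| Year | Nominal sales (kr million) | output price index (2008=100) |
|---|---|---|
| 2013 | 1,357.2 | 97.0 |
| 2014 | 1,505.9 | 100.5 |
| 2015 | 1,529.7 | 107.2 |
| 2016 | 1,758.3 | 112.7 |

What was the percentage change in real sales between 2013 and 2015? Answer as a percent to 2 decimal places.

1.99%

Real sales 2013 = 1357.2/0.970 = 1399.18.
Real sales 2015 = 1529.7/1.072 = 1426.96.
Change = 1426.96/1399.18 − 1 = 0.0199.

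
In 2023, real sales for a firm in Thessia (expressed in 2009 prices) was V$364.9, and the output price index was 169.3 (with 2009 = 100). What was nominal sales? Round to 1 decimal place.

V$617.8

Nominal sales = Real × (output price index/100) = 364.9 × 1.693 = 617.78.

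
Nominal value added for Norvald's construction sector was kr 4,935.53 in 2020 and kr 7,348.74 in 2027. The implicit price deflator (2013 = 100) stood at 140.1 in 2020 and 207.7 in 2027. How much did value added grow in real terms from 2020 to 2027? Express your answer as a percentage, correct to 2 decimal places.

0.43%

Deflate each year: 2020 → 4935.53/1.401 = 3522.86; 2027 → 7348.74/2.077 = 3538.15.
So real value added changed by 3538.15/3522.86 − 1 = 0.0043, i.e. 0.43%.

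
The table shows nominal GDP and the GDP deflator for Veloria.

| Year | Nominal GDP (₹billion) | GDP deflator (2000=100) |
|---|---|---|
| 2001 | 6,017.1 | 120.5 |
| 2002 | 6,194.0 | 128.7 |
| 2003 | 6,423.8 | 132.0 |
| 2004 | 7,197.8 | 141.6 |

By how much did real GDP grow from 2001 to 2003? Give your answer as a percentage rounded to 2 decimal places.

-2.54%

Real GDP 2001 = 6017.1/1.205 = 4993.44.
Real GDP 2003 = 6423.8/1.320 = 4866.52.
Change = 4866.52/4993.44 − 1 = -0.0254.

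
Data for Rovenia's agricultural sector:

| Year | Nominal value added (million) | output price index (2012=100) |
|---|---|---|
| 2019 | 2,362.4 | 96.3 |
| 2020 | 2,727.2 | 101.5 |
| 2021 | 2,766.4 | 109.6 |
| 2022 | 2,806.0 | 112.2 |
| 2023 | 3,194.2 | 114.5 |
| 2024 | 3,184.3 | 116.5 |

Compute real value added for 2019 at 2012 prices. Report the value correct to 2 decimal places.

2,453.17 million

Real value added 2019 = 2362.4 / 0.963 = 2453.17.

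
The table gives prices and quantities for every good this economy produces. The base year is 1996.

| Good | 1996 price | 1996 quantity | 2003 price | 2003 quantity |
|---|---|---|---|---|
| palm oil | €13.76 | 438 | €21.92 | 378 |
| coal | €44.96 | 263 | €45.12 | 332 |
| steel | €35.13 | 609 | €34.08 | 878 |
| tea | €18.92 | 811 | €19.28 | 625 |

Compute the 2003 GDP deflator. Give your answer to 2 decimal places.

Nominal GDP 2003 = 21.92·378 + 45.12·332 + 34.08·878 + 19.28·625 = 65237.84.
Real GDP 2003 (at 1996 prices) = 13.76·378 + 44.96·332 + 35.13·878 + 18.92·625 = 62797.14.
Deflator = Nominal/Real × 100 = 65237.84/62797.14 × 100 = 103.887.

103.89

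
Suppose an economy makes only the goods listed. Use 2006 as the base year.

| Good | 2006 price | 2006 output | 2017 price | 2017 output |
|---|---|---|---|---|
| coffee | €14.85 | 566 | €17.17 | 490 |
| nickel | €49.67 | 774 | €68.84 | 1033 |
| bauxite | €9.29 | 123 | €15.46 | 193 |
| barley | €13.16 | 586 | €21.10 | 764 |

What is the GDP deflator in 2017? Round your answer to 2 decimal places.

Nominal GDP 2017 = 17.17·490 + 68.84·1033 + 15.46·193 + 21.10·764 = 98629.20.
Real GDP 2017 (at 2006 prices) = 14.85·490 + 49.67·1033 + 9.29·193 + 13.16·764 = 70432.82.
Deflator = Nominal/Real × 100 = 98629.20/70432.82 × 100 = 140.033.

140.03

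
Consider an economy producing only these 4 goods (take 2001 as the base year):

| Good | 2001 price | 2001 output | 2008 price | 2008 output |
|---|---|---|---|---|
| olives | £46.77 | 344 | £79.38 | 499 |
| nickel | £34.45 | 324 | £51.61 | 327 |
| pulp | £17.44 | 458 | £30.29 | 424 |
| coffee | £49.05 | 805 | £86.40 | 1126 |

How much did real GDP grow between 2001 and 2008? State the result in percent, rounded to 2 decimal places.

Real GDP 2001 = Nominal GDP 2001 = 46.77·344 + 34.45·324 + 17.44·458 + 49.05·805 = 74723.45.
Real GDP 2008 (at 2001 prices) = 46.77·499 + 34.45·327 + 17.44·424 + 49.05·1126 = 97228.24.
Real growth = 97228.24/74723.45 − 1 = 0.3012.

30.12%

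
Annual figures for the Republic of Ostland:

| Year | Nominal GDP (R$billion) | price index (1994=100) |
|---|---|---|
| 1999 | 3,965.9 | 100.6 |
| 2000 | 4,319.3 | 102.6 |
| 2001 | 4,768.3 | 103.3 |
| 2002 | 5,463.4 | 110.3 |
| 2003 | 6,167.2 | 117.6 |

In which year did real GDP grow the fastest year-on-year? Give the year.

2001

2000: real = 4319.3/1.026 = 4209.84; growth vs 1999 (3942.25) = 6.79%.
2001: real = 4768.3/1.033 = 4615.97; growth vs 2000 (4209.84) = 9.65%.
2002: real = 5463.4/1.103 = 4953.22; growth vs 2001 (4615.97) = 7.31%.
2003: real = 6167.2/1.176 = 5244.22; growth vs 2002 (4953.22) = 5.87%.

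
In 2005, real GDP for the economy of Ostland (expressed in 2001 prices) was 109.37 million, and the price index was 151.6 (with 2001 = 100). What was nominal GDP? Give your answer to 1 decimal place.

Nominal GDP = Real × (price index/100) = 109.37 × 1.516 = 165.80.

165.8 million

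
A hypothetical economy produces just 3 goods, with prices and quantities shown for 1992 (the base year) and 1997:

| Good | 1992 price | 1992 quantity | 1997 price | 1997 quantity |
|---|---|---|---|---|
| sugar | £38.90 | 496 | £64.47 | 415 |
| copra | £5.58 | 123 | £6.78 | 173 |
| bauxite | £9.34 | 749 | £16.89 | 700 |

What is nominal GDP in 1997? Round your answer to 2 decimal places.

Nominal GDP 1997 = Σ (p_1997 × q_1997) = 64.47·415 + 6.78·173 + 16.89·700 = 39750.99.

£39750.99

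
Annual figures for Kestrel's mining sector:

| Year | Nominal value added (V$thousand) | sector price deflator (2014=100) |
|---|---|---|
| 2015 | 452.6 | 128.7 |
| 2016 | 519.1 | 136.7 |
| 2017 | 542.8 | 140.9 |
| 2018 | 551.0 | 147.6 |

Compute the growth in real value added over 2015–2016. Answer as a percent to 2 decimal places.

Real value added 2015 = 452.6/1.287 = 351.67.
Real value added 2016 = 519.1/1.367 = 379.74.
Change = 379.74/351.67 − 1 = 0.0798.

7.98%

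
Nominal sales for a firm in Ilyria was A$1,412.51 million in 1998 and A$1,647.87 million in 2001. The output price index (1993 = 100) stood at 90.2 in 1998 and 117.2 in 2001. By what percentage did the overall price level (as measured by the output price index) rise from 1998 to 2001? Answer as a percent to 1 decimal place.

Price-level change = 117.2 / 90.2 − 1 = 0.2993.

29.9%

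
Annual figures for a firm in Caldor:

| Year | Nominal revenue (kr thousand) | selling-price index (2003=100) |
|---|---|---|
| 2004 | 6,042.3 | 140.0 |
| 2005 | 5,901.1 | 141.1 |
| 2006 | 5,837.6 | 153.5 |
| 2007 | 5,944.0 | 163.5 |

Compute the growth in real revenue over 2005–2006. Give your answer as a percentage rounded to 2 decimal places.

-9.07%

Real revenue 2005 = 5901.1/1.411 = 4182.21.
Real revenue 2006 = 5837.6/1.535 = 3803.00.
Change = 3803.00/4182.21 − 1 = -0.0907.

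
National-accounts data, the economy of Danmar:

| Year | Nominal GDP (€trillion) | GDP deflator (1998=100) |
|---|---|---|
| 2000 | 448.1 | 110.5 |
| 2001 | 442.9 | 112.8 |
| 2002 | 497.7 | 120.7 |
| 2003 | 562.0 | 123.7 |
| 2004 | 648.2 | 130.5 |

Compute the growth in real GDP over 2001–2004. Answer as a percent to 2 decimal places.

26.50%

Real GDP 2001 = 442.9/1.128 = 392.64.
Real GDP 2004 = 648.2/1.305 = 496.70.
Change = 496.70/392.64 − 1 = 0.2650.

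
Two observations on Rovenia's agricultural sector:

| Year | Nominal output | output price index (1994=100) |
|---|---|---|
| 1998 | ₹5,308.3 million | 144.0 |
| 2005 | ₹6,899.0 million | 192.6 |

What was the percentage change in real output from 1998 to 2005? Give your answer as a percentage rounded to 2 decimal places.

Deflate each year: 1998 → 5308.3/1.440 = 3686.32; 2005 → 6899.0/1.926 = 3582.04.
So real output changed by 3582.04/3686.32 − 1 = -0.0283, i.e. -2.83%.

-2.83%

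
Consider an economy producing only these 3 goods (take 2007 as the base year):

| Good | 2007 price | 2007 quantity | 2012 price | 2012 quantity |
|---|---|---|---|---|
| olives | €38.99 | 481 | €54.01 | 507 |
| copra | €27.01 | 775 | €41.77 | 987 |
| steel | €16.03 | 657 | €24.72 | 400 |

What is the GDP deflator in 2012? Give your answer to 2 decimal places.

Nominal GDP 2012 = 54.01·507 + 41.77·987 + 24.72·400 = 78498.06.
Real GDP 2012 (at 2007 prices) = 38.99·507 + 27.01·987 + 16.03·400 = 52838.80.
Deflator = Nominal/Real × 100 = 78498.06/52838.80 × 100 = 148.561.

148.56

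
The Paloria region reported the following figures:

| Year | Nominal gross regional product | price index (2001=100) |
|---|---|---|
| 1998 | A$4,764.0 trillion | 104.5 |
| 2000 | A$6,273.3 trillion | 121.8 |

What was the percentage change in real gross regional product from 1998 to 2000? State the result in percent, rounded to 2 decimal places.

Deflate each year: 1998 → 4764.0/1.045 = 4558.85; 2000 → 6273.3/1.218 = 5150.49.
So real gross regional product changed by 5150.49/4558.85 − 1 = 0.1298, i.e. 12.98%.

12.98%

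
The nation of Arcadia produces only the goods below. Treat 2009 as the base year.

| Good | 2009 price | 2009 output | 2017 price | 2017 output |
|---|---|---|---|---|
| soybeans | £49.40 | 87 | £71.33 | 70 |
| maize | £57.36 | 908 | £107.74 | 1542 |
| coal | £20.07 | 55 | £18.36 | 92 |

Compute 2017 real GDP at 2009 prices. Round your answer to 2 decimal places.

£93753.56

Real GDP 2017 = Σ (p_2009 × q_2017) = 49.40·70 + 57.36·1542 + 20.07·92 = 93753.56.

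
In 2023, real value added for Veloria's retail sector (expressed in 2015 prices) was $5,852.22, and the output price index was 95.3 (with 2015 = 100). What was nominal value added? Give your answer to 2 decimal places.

$5,577.17

Nominal value added = Real × (output price index/100) = 5852.22 × 0.953 = 5577.17.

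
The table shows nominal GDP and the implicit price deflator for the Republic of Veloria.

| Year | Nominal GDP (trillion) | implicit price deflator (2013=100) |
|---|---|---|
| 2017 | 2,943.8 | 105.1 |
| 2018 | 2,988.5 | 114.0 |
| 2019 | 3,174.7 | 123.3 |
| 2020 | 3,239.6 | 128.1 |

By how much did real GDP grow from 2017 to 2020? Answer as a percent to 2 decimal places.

Real GDP 2017 = 2943.8/1.051 = 2800.95.
Real GDP 2020 = 3239.6/1.281 = 2528.96.
Change = 2528.96/2800.95 − 1 = -0.0971.

-9.71%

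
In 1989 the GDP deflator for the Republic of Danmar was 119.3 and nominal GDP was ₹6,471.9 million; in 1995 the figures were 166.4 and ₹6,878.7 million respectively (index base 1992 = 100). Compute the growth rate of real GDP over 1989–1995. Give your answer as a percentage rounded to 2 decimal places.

Real GDP 1989 = 6471.9 / 1.193 = 5424.90.
Real GDP 1995 = 6878.7 / 1.664 = 4133.83.
Real growth = 4133.83 / 5424.90 − 1 = -0.2380.

-23.80%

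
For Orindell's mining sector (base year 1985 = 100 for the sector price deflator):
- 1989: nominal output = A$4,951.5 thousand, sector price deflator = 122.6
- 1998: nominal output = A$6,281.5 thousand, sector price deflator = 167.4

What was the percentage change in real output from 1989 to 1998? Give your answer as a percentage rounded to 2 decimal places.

-7.09%

Real output 1989 = 4951.5 / 1.226 = 4038.74.
Real output 1998 = 6281.5 / 1.674 = 3752.39.
Real growth = 3752.39 / 4038.74 − 1 = -0.0709.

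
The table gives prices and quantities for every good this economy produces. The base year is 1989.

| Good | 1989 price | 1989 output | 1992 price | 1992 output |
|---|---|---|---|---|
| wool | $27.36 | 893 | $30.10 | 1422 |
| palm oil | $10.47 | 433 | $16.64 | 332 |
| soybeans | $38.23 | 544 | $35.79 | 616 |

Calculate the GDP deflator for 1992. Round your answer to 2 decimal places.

106.74

Nominal GDP 1992 = 30.10·1422 + 16.64·332 + 35.79·616 = 70373.32.
Real GDP 1992 (at 1989 prices) = 27.36·1422 + 10.47·332 + 38.23·616 = 65931.64.
Deflator = Nominal/Real × 100 = 70373.32/65931.64 × 100 = 106.737.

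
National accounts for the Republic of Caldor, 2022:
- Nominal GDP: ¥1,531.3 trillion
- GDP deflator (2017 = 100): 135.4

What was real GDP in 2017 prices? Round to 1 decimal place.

¥1,130.9 trillion

Real GDP = Nominal / (GDP deflator/100) = 1531.3 / 1.354 = 1130.95.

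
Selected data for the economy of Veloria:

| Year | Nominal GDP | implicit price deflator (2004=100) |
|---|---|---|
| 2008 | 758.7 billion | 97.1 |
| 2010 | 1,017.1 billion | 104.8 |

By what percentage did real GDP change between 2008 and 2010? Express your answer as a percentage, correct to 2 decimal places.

Real GDP 2008 = 758.7 / 0.971 = 781.36.
Real GDP 2010 = 1017.1 / 1.048 = 970.52.
Real growth = 970.52 / 781.36 − 1 = 0.2421.

24.21%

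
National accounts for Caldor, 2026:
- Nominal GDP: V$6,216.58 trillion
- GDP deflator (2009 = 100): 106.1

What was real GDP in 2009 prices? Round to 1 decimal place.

Real GDP = Nominal / (GDP deflator/100) = 6216.58 / 1.061 = 5859.17.

V$5,859.2 trillion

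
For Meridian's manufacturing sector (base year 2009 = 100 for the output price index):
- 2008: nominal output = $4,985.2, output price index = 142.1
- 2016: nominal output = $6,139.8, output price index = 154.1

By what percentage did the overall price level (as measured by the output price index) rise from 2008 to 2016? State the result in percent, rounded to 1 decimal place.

8.4%

Price-level change = 154.1 / 142.1 − 1 = 0.0844.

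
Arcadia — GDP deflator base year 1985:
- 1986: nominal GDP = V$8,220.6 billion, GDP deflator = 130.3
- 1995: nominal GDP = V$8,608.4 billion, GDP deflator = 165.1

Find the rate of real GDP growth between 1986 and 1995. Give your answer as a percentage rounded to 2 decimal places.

-17.36%

Real GDP 1986 = 8220.6 / 1.303 = 6308.98.
Real GDP 1995 = 8608.4 / 1.651 = 5214.05.
Real growth = 5214.05 / 6308.98 − 1 = -0.1736.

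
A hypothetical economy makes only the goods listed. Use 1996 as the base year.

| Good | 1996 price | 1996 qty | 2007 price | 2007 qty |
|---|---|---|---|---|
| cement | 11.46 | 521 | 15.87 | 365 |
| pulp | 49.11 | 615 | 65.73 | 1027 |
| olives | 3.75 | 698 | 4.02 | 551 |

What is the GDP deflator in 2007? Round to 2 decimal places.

Nominal GDP 2007 = 15.87·365 + 65.73·1027 + 4.02·551 = 75512.28.
Real GDP 2007 (at 1996 prices) = 11.46·365 + 49.11·1027 + 3.75·551 = 56685.12.
Deflator = Nominal/Real × 100 = 75512.28/56685.12 × 100 = 133.214.

133.21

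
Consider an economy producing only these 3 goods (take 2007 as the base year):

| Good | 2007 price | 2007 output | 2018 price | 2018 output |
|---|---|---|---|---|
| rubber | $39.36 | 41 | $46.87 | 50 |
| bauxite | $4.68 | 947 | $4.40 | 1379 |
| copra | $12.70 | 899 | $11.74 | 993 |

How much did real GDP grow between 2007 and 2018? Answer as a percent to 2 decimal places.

20.44%

Real GDP 2007 = Nominal GDP 2007 = 39.36·41 + 4.68·947 + 12.70·899 = 17463.02.
Real GDP 2018 (at 2007 prices) = 39.36·50 + 4.68·1379 + 12.70·993 = 21032.82.
Real growth = 21032.82/17463.02 − 1 = 0.2044.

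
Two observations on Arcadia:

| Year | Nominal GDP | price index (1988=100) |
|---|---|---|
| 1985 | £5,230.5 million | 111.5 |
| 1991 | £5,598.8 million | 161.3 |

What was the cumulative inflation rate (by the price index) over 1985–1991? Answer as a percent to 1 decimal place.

44.7%

Price-level change = 161.3 / 111.5 − 1 = 0.4466.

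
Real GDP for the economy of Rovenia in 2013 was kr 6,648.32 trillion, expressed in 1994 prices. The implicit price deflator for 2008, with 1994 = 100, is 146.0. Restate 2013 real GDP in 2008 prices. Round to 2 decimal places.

Real GDP in 2008 prices = Real GDP in 1994 prices × (P_2008/P_1994) = 6648.32 × 1.460 = 9706.55.

kr 9,706.55 trillion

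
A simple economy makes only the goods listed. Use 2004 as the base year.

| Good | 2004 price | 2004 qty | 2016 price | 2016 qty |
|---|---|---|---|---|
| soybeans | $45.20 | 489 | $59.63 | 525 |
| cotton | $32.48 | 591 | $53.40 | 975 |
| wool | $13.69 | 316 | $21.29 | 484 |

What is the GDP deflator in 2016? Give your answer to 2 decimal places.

Nominal GDP 2016 = 59.63·525 + 53.40·975 + 21.29·484 = 93675.11.
Real GDP 2016 (at 2004 prices) = 45.20·525 + 32.48·975 + 13.69·484 = 62023.96.
Deflator = Nominal/Real × 100 = 93675.11/62023.96 × 100 = 151.031.

151.03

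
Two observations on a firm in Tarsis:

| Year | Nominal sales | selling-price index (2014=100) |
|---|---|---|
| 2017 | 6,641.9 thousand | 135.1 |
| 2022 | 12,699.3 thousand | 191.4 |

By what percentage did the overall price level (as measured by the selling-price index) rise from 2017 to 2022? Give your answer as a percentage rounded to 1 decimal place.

Price-level change = 191.4 / 135.1 − 1 = 0.4167.

41.7%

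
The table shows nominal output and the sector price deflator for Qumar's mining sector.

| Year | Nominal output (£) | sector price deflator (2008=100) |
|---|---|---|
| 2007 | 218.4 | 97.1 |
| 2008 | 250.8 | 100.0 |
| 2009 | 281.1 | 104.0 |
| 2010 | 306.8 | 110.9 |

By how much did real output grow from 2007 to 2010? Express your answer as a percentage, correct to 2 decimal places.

Real output 2007 = 218.4/0.971 = 224.92.
Real output 2010 = 306.8/1.109 = 276.65.
Change = 276.65/224.92 − 1 = 0.2300.

23.00%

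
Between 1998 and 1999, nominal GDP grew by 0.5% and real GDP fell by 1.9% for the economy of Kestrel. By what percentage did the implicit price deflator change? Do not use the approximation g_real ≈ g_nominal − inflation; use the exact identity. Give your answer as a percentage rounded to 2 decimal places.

2.45%

(1 + g_nom) = (1 + g_real)(1 + π), so π = 1.0050 / 0.9810 − 1 = 0.02446.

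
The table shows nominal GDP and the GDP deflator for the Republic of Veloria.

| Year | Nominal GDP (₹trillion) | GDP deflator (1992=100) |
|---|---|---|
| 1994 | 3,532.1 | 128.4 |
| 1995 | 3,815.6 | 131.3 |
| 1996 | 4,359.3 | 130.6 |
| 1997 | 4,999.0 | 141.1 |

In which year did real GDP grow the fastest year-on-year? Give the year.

1996

1995: real = 3815.6/1.313 = 2906.02; growth vs 1994 (2750.86) = 5.64%.
1996: real = 4359.3/1.306 = 3337.90; growth vs 1995 (2906.02) = 14.86%.
1997: real = 4999.0/1.411 = 3542.88; growth vs 1996 (3337.90) = 6.14%.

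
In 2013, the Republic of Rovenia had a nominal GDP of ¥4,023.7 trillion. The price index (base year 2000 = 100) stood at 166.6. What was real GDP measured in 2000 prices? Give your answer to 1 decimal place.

¥2,415.2 trillion

Real GDP = Nominal / (price index/100) = 4023.7 / 1.666 = 2415.19.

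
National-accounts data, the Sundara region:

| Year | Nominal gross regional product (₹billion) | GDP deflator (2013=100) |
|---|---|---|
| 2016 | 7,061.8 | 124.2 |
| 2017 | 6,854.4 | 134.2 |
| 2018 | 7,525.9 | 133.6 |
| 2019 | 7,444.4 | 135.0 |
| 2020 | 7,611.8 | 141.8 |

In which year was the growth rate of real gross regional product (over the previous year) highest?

2017: real = 6854.4/1.342 = 5107.60; growth vs 2016 (5685.83) = -10.17%.
2018: real = 7525.9/1.336 = 5633.16; growth vs 2017 (5107.60) = 10.29%.
2019: real = 7444.4/1.350 = 5514.37; growth vs 2018 (5633.16) = -2.11%.
2020: real = 7611.8/1.418 = 5367.98; growth vs 2019 (5514.37) = -2.65%.

2018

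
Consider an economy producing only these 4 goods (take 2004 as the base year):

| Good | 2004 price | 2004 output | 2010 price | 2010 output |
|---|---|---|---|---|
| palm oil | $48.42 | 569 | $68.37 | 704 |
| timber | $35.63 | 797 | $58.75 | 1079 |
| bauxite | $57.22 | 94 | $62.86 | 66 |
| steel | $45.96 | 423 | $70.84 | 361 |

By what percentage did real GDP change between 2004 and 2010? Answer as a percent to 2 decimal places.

Real GDP 2004 = Nominal GDP 2004 = 48.42·569 + 35.63·797 + 57.22·94 + 45.96·423 = 80767.85.
Real GDP 2010 (at 2004 prices) = 48.42·704 + 35.63·1079 + 57.22·66 + 45.96·361 = 92900.53.
Real growth = 92900.53/80767.85 − 1 = 0.1502.

15.02%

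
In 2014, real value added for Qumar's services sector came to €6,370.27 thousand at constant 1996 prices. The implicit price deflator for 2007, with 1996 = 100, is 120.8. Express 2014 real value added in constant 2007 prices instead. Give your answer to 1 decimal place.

Real value added in 2007 prices = Real value added in 1996 prices × (P_2007/P_1996) = 6370.27 × 1.208 = 7695.29.

€7,695.3 thousand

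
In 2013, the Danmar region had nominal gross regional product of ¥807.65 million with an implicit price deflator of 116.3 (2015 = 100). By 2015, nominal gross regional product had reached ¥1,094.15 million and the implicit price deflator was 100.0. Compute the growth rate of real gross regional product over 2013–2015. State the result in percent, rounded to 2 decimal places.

Real gross regional product 2013 = 807.65 / 1.163 = 694.45.
Real gross regional product 2015 = 1094.15 / 1.000 = 1094.15.
Real growth = 1094.15 / 694.45 − 1 = 0.5756.

57.56%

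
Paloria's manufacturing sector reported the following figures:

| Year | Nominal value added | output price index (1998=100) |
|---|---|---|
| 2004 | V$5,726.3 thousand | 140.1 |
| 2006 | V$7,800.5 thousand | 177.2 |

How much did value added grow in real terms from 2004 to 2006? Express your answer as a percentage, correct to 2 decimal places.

Real value added 2004 = 5726.3 / 1.401 = 4087.29.
Real value added 2006 = 7800.5 / 1.772 = 4402.09.
Real growth = 4402.09 / 4087.29 − 1 = 0.0770.

7.70%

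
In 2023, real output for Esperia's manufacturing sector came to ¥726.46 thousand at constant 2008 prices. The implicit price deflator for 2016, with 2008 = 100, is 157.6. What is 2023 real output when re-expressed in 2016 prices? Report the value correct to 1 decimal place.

¥1,144.9 thousand

Real output in 2016 prices = Real output in 2008 prices × (P_2016/P_2008) = 726.46 × 1.576 = 1144.90.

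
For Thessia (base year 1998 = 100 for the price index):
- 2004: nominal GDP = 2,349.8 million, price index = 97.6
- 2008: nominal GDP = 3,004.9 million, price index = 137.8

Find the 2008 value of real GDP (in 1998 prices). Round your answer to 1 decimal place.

Real GDP = Nominal / (price index/100) = 3004.9 / 1.378 = 2180.62.

2,180.6 million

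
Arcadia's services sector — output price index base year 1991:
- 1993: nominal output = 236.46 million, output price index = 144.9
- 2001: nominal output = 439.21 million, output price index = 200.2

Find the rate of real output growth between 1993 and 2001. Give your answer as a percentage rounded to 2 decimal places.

34.44%

Real output 1993 = 236.46 / 1.449 = 163.19.
Real output 2001 = 439.21 / 2.002 = 219.39.
Real growth = 219.39 / 163.19 − 1 = 0.3444.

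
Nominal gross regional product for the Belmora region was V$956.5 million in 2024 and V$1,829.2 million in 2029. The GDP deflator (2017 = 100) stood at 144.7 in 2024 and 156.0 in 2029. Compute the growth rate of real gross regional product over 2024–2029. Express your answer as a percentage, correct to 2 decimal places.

77.39%

Deflate each year: 2024 → 956.5/1.447 = 661.02; 2029 → 1829.2/1.560 = 1172.56.
So real gross regional product changed by 1172.56/661.02 − 1 = 0.7739, i.e. 77.39%.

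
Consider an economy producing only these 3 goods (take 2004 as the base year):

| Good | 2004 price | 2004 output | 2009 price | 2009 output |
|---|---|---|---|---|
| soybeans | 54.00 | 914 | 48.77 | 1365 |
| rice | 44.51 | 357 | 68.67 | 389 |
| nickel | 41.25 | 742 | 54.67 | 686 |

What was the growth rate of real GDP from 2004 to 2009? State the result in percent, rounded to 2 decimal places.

24.48%

Real GDP 2004 = Nominal GDP 2004 = 54.00·914 + 44.51·357 + 41.25·742 = 95853.57.
Real GDP 2009 (at 2004 prices) = 54.00·1365 + 44.51·389 + 41.25·686 = 119321.89.
Real growth = 119321.89/95853.57 − 1 = 0.2448.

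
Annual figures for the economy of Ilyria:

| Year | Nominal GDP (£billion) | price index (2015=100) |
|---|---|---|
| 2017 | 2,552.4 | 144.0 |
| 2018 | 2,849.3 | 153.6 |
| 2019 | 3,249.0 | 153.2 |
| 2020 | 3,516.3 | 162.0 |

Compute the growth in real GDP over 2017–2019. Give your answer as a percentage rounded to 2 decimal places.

19.65%

Real GDP 2017 = 2552.4/1.440 = 1772.50.
Real GDP 2019 = 3249.0/1.532 = 2120.76.
Change = 2120.76/1772.50 − 1 = 0.1965.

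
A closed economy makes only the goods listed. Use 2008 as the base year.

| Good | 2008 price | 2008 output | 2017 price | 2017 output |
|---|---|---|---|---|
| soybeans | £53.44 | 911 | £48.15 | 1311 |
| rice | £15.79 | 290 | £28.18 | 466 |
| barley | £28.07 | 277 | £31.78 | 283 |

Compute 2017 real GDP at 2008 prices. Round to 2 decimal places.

Real GDP 2017 = Σ (p_2008 × q_2017) = 53.44·1311 + 15.79·466 + 28.07·283 = 85361.79.

£85361.79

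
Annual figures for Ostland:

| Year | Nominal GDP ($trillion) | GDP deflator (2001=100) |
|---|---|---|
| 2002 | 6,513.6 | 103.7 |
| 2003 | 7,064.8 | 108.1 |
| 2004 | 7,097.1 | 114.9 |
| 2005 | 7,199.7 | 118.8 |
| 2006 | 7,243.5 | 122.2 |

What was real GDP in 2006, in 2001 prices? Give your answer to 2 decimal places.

$5,927.58 trillion

Real GDP 2006 = 7243.5 / 1.222 = 5927.58.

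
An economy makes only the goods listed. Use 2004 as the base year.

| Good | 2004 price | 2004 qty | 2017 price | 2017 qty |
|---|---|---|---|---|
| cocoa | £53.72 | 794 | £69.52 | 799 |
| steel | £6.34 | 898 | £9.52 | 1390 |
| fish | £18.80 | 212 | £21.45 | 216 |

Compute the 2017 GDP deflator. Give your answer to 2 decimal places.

131.57

Nominal GDP 2017 = 69.52·799 + 9.52·1390 + 21.45·216 = 73412.48.
Real GDP 2017 (at 2004 prices) = 53.72·799 + 6.34·1390 + 18.80·216 = 55795.68.
Deflator = Nominal/Real × 100 = 73412.48/55795.68 × 100 = 131.574.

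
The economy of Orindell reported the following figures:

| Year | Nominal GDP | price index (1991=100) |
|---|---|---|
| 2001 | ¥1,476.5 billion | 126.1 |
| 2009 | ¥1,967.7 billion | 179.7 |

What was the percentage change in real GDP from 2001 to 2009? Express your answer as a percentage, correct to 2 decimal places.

Real GDP 2001 = 1476.5 / 1.261 = 1170.90.
Real GDP 2009 = 1967.7 / 1.797 = 1094.99.
Real growth = 1094.99 / 1170.90 − 1 = -0.0648.

-6.48%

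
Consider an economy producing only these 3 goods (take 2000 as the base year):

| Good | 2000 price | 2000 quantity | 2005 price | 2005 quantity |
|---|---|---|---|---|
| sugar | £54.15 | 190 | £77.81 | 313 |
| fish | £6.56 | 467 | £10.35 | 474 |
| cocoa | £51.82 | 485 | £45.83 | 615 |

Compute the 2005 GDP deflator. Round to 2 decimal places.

110.63

Nominal GDP 2005 = 77.81·313 + 10.35·474 + 45.83·615 = 57445.88.
Real GDP 2005 (at 2000 prices) = 54.15·313 + 6.56·474 + 51.82·615 = 51927.69.
Deflator = Nominal/Real × 100 = 57445.88/51927.69 × 100 = 110.627.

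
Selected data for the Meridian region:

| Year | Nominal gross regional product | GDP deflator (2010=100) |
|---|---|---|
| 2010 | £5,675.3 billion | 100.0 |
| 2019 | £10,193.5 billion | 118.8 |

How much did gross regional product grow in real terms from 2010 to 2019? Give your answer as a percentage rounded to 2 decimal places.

51.19%

Deflate each year: 2010 → 5675.3/1.000 = 5675.30; 2019 → 10193.5/1.188 = 8580.39.
So real gross regional product changed by 8580.39/5675.30 − 1 = 0.5119, i.e. 51.19%.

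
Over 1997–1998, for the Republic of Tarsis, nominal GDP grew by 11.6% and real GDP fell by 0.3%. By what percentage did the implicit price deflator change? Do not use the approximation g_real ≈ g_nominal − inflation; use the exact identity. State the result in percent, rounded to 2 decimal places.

11.94%

(1 + g_nom) = (1 + g_real)(1 + π), so π = 1.1160 / 0.9970 − 1 = 0.11936.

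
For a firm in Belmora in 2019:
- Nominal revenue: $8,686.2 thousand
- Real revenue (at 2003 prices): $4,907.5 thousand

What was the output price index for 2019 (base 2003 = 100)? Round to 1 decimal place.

177.0

output price index = (Nominal / Real) × 100 = 8686.2 / 4907.5 × 100 = 177.00.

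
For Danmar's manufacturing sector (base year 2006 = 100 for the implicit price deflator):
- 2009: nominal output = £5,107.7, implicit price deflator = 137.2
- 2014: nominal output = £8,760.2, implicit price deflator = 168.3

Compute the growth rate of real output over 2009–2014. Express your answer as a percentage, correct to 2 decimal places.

Deflate each year: 2009 → 5107.7/1.372 = 3722.81; 2014 → 8760.2/1.683 = 5205.11.
So real output changed by 5205.11/3722.81 − 1 = 0.3982, i.e. 39.82%.

39.82%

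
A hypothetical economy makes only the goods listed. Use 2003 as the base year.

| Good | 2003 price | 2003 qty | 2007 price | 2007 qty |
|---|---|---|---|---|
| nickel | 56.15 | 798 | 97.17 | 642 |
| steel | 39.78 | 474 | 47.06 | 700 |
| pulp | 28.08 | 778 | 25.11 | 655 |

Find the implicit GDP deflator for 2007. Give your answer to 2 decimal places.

Nominal GDP 2007 = 97.17·642 + 47.06·700 + 25.11·655 = 111772.19.
Real GDP 2007 (at 2003 prices) = 56.15·642 + 39.78·700 + 28.08·655 = 82286.70.
Deflator = Nominal/Real × 100 = 111772.19/82286.70 × 100 = 135.833.

135.83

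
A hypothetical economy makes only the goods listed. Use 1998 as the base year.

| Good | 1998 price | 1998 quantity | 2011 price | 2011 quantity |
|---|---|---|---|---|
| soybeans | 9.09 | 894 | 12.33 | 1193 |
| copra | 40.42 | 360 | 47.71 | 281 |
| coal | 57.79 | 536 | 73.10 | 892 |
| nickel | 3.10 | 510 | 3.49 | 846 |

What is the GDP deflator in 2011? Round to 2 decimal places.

126.06

Nominal GDP 2011 = 12.33·1193 + 47.71·281 + 73.10·892 + 3.49·846 = 96273.94.
Real GDP 2011 (at 1998 prices) = 9.09·1193 + 40.42·281 + 57.79·892 + 3.10·846 = 76373.67.
Deflator = Nominal/Real × 100 = 96273.94/76373.67 × 100 = 126.056.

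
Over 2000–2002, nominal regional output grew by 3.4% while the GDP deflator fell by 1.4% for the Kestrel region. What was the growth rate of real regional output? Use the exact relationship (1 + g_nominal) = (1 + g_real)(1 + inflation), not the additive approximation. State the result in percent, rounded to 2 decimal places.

4.87%

(1 + g_nom) = (1 + g_real)(1 + π), so g_real = 1.0340 / 0.9860 − 1 = 0.04868.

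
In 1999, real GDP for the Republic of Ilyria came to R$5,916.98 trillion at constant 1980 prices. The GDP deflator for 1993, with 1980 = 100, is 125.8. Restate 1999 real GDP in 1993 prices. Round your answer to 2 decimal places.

Real GDP in 1993 prices = Real GDP in 1980 prices × (P_1993/P_1980) = 5916.98 × 1.258 = 7443.56.

R$7,443.56 trillion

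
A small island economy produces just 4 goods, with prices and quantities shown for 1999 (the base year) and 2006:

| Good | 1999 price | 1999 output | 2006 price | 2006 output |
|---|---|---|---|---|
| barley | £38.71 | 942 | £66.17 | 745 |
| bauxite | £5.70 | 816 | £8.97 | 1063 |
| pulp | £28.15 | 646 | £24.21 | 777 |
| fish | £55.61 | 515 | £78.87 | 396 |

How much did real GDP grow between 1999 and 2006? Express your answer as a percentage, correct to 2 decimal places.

-10.40%

Real GDP 1999 = Nominal GDP 1999 = 38.71·942 + 5.70·816 + 28.15·646 + 55.61·515 = 87940.07.
Real GDP 2006 (at 1999 prices) = 38.71·745 + 5.70·1063 + 28.15·777 + 55.61·396 = 78792.16.
Real growth = 78792.16/87940.07 − 1 = -0.1040.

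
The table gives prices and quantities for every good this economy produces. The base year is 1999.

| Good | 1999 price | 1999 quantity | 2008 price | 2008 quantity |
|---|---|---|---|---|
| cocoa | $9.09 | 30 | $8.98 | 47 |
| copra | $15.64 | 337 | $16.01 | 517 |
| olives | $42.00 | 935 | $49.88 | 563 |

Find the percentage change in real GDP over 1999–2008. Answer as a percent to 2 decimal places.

Real GDP 1999 = Nominal GDP 1999 = 9.09·30 + 15.64·337 + 42.00·935 = 44813.38.
Real GDP 2008 (at 1999 prices) = 9.09·47 + 15.64·517 + 42.00·563 = 32159.11.
Real growth = 32159.11/44813.38 − 1 = -0.2824.

-28.24%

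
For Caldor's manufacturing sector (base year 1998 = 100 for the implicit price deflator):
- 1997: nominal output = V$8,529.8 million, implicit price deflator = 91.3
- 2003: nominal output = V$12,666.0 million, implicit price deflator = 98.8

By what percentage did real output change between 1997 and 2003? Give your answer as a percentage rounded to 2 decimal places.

37.22%

Deflate each year: 1997 → 8529.8/0.913 = 9342.61; 2003 → 12666.0/0.988 = 12819.84.
So real output changed by 12819.84/9342.61 − 1 = 0.3722, i.e. 37.22%.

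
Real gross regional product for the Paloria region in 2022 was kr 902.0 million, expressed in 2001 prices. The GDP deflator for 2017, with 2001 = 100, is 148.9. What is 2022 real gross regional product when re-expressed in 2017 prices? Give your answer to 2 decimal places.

kr 1,343.08 million

Real gross regional product in 2017 prices = Real gross regional product in 2001 prices × (P_2017/P_2001) = 902.0 × 1.489 = 1343.08.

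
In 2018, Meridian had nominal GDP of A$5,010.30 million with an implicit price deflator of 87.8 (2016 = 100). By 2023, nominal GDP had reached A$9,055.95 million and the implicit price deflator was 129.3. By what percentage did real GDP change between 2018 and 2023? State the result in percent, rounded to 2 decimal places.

22.73%

Real GDP 2018 = 5010.30 / 0.878 = 5706.49.
Real GDP 2023 = 9055.95 / 1.293 = 7003.83.
Real growth = 7003.83 / 5706.49 − 1 = 0.2273.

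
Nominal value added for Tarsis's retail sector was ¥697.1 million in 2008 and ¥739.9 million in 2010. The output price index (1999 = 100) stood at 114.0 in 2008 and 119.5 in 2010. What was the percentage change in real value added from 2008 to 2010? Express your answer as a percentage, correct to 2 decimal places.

1.25%

Real value added 2008 = 697.1 / 1.140 = 611.49.
Real value added 2010 = 739.9 / 1.195 = 619.16.
Real growth = 619.16 / 611.49 − 1 = 0.0125.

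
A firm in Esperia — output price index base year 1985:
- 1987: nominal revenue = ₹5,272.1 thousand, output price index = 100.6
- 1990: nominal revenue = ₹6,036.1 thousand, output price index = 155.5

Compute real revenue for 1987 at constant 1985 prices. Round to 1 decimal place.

Real revenue = Nominal / (output price index/100) = 5272.1 / 1.006 = 5240.66.

₹5,240.7 thousand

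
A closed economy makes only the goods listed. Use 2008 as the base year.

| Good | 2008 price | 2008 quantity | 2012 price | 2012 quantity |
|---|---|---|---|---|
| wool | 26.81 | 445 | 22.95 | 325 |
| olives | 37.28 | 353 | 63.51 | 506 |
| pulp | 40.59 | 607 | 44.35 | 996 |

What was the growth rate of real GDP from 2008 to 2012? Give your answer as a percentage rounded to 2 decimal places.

36.75%

Real GDP 2008 = Nominal GDP 2008 = 26.81·445 + 37.28·353 + 40.59·607 = 49728.42.
Real GDP 2012 (at 2008 prices) = 26.81·325 + 37.28·506 + 40.59·996 = 68004.57.
Real growth = 68004.57/49728.42 − 1 = 0.3675.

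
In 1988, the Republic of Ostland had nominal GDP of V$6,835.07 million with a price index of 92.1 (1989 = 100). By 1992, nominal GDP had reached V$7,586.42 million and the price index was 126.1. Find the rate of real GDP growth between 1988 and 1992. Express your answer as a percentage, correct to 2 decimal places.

-18.93%

Deflate each year: 1988 → 6835.07/0.921 = 7421.36; 1992 → 7586.42/1.261 = 6016.19.
So real GDP changed by 6016.19/7421.36 − 1 = -0.1893, i.e. -18.93%.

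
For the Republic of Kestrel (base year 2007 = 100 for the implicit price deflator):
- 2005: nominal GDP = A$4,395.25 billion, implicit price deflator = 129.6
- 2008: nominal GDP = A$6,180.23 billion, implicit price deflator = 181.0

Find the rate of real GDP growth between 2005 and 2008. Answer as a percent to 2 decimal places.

0.68%

Deflate each year: 2005 → 4395.25/1.296 = 3391.40; 2008 → 6180.23/1.810 = 3414.49.
So real GDP changed by 3414.49/3391.40 − 1 = 0.0068, i.e. 0.68%.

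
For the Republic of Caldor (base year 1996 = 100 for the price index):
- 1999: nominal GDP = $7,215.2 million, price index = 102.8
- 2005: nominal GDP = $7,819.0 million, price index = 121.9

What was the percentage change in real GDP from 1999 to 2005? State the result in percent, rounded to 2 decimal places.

-8.61%

Deflate each year: 1999 → 7215.2/1.028 = 7018.68; 2005 → 7819.0/1.219 = 6414.27.
So real GDP changed by 6414.27/7018.68 − 1 = -0.0861, i.e. -8.61%.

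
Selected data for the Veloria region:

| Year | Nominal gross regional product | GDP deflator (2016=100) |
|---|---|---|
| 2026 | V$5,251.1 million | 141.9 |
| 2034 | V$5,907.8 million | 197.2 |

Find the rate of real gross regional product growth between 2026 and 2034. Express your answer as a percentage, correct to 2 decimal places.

-19.04%

Real gross regional product 2026 = 5251.1 / 1.419 = 3700.56.
Real gross regional product 2034 = 5907.8 / 1.972 = 2995.84.
Real growth = 2995.84 / 3700.56 − 1 = -0.1904.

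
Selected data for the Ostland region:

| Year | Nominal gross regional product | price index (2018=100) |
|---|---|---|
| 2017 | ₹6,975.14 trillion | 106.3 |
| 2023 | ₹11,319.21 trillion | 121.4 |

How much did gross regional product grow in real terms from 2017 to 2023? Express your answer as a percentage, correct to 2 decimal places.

Deflate each year: 2017 → 6975.14/1.063 = 6561.75; 2023 → 11319.21/1.214 = 9323.90.
So real gross regional product changed by 9323.90/6561.75 − 1 = 0.4209, i.e. 42.09%.

42.09%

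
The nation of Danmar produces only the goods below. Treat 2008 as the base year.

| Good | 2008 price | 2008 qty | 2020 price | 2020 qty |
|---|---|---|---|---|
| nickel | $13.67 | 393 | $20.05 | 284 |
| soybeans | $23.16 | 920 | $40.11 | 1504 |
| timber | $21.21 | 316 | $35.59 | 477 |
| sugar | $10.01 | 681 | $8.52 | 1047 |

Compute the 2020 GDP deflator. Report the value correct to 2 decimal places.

Nominal GDP 2020 = 20.05·284 + 40.11·1504 + 35.59·477 + 8.52·1047 = 91916.51.
Real GDP 2020 (at 2008 prices) = 13.67·284 + 23.16·1504 + 21.21·477 + 10.01·1047 = 59312.56.
Deflator = Nominal/Real × 100 = 91916.51/59312.56 × 100 = 154.970.

154.97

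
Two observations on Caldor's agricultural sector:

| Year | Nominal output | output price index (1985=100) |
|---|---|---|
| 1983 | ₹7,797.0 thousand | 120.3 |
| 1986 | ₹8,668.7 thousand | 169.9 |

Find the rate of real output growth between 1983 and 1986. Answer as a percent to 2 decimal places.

Deflate each year: 1983 → 7797.0/1.203 = 6481.30; 1986 → 8668.7/1.699 = 5102.24.
So real output changed by 5102.24/6481.30 − 1 = -0.2128, i.e. -21.28%.

-21.28%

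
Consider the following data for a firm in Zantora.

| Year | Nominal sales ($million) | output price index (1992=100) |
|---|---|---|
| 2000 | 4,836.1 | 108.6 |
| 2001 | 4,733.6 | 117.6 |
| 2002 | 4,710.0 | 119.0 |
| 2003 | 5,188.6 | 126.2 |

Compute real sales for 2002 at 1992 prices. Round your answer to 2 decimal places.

Real sales 2002 = 4710.0 / 1.190 = 3957.98.

$3,957.98 million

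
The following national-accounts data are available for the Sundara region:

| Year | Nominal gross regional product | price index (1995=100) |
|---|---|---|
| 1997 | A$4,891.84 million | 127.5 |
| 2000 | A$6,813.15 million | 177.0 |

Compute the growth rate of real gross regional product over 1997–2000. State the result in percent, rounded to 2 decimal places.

Real gross regional product 1997 = 4891.84 / 1.275 = 3836.74.
Real gross regional product 2000 = 6813.15 / 1.770 = 3849.24.
Real growth = 3849.24 / 3836.74 − 1 = 0.0033.

0.33%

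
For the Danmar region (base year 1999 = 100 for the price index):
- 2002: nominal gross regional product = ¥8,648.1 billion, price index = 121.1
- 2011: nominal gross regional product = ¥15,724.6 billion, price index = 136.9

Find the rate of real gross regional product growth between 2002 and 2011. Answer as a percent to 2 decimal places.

60.84%

Deflate each year: 2002 → 8648.1/1.211 = 7141.29; 2011 → 15724.6/1.369 = 11486.19.
So real gross regional product changed by 11486.19/7141.29 − 1 = 0.6084, i.e. 60.84%.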